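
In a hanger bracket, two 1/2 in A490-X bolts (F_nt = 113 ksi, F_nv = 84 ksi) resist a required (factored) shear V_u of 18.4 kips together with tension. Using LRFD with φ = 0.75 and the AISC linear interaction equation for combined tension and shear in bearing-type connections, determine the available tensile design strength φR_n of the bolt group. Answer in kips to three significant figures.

A_b = π·0.5²/4 = 0.1963 in²; f_rv = 18.4 / (2 × 0.1963) = 46.86 ksi.
F'_nt = 1.3 F_nt − (F_nt / φF_nv) f_rv = 1.3·113 − (113/(0.75·84))·46.86 = 62.86 ksi, capped at F_nt → F'_nt = 62.86 ksi.
R_n = F'_nt · A_b · n = 62.86 × 0.1963 × 2 = 24.68 kips.
Design strength φR_n = 0.75 × 24.68 = 18.5 kips.

18.5 kips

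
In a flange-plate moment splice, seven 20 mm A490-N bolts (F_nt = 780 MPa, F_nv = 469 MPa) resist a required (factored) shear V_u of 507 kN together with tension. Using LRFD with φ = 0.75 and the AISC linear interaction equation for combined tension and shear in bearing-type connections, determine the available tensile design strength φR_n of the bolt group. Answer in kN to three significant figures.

829 kN

A_b = π·20²/4 = 314.2 mm²; f_rv = 507 × 1000 / (7 × 314.2) = 230.5 MPa.
F'_nt = 1.3 F_nt − (F_nt / φF_nv) f_rv = 1.3·780 − (780/(0.75·469))·230.5 = 502.8 MPa, capped at F_nt → F'_nt = 502.8 MPa.
R_n = F'_nt · A_b · n = 502.8 × 314.2 × 7 / 1000 = 1106 kN.
Design strength φR_n = 0.75 × 1106 = 829 kN.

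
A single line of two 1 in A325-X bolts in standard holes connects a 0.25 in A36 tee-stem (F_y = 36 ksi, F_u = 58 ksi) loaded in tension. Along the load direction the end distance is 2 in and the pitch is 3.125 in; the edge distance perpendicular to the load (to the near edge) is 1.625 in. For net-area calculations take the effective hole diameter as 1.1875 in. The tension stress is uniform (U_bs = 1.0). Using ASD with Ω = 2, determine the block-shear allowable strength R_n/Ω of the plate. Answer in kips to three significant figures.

21.3 kips

Shear plane L_v = 2 + 1·3.125 = 5.125 in; A_gv = 5.125 × 0.25 = 1.281 in².
A_nv = (5.125 − 1.5·1.1875) × 0.25 = 0.8359 in².
A_nt = (1.625 − 0.5·1.1875) × 0.25 = 0.2578 in².
0.6 F_u A_nv = 29.09 kips; 0.6 F_y A_gv = 27.67 kips → shear yielding governs the shear term.
R_n = 27.67 + 1.0 × 58 × 0.2578 = 42.63 kips.
Allowable strength R_n/Ω = 42.63 / 2 = 21.3 kips.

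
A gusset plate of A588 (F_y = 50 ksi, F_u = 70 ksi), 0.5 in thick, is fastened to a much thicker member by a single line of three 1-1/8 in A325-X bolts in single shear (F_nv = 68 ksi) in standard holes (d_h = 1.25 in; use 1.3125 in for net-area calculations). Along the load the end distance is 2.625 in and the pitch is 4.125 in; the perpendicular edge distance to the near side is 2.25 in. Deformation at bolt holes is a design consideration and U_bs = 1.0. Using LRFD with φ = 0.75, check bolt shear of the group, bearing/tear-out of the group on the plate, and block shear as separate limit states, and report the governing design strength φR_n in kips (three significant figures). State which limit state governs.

152 kips (bolt shear governs)

Bolt shear: A_b = π·1.125²/4 = 0.994 in²; R_n = 68 × 0.994 × 3 × 1 = 202.8 kips → 0.75 × 202.8 = 152 kips.
Bearing: edge l_c = 2, r_n = 84 kips; interior l_c = 2.875, r_n = 94.5 kips; R_n = 84 + 2·94.5 = 273 kips → 205 kips.
Block shear: A_gv = 5.438, A_nv = 3.797, A_nt = 0.7969 in²; R_n = min(0.6F_uA_nv, 0.6F_yA_gv) + U_bs·F_u·A_nt = 215.2 kips → 161 kips.
Bolt shear governs: 152 kips.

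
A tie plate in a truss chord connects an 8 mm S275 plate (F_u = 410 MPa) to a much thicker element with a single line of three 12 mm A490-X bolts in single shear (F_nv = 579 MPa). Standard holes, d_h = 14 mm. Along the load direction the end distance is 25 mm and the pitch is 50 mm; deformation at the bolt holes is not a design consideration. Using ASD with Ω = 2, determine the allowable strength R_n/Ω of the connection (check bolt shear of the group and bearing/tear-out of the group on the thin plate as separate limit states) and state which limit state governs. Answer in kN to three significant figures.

Bolt shear: A_b = π·12²/4 = 113.1 mm²; R_n = 579 × 113.1 × 3 × 1 / 1000 = 196.5 kN → 196.5 / 2 = 98.2 kN.
Bearing (1.5 l_c t F_u ≤ 3.0 d t F_u): upper limit = 3.0·12·8·410 / 1000 = 118.1 kN.
  Edge l_c = 25 − 14/2 = 18 → r_n = 88.56 kN; interior l_c = 50 − 14 = 36 → r_n = 118.1 kN.
  R_n,bearing = 1·88.56 + 2·118.1 = 324.7 kN → 324.7 / 2 = 162 kN.
Bolt shear governs: 98.2 kN.

98.2 kN (bolt shear governs)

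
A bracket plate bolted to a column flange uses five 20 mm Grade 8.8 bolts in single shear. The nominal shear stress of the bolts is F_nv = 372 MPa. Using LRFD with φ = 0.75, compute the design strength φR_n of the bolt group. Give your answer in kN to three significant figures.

A_b = π × 20² / 4 = 314.2 mm².
R_n = F_nv · A_b · n · n_s = 372 × 314.2 × 5 × 1 / 1000 = 584.3 kN.
Design strength φR_n = 0.75 × 584.3 = 438 kN.

438 kN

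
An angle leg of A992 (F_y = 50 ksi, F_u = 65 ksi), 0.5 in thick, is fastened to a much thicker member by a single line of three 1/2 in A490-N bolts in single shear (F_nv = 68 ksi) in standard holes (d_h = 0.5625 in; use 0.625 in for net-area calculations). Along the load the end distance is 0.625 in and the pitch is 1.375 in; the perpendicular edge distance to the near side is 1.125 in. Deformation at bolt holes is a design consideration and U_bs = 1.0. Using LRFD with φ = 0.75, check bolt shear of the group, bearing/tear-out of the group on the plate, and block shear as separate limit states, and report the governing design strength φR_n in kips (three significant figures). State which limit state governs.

Bolt shear: A_b = π·0.5²/4 = 0.1963 in²; R_n = 68 × 0.1963 × 3 × 1 = 40.06 kips → 0.75 × 40.06 = 30 kips.
Bearing: edge l_c = 0.3438, r_n = 13.41 kips; interior l_c = 0.8125, r_n = 31.69 kips; R_n = 13.41 + 2·31.69 = 76.78 kips → 57.6 kips.
Block shear: A_gv = 1.688, A_nv = 0.9062, A_nt = 0.4062 in²; R_n = min(0.6F_uA_nv, 0.6F_yA_gv) + U_bs·F_u·A_nt = 61.75 kips → 46.3 kips.
Bolt shear governs: 30 kips.

30 kips (bolt shear governs)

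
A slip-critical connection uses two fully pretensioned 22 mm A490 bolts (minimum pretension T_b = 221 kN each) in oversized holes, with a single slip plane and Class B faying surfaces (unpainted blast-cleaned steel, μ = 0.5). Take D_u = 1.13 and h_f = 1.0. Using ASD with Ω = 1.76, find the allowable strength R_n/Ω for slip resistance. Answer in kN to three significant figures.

142 kN

R_n = μ · D_u · h_f · T_b · n_s · n_b = 0.5 × 1.13 × 1.0 × 221 × 1 × 2 = 249.7 kN.
Allowable strength R_n/Ω = 249.7 / 1.76 = 142 kN.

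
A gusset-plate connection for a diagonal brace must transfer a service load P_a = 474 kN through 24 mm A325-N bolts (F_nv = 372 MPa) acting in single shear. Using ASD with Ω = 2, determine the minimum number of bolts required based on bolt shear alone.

A_b = π·24²/4 = 452.4 mm².
Per-bolt allowable strength R_n/Ω = 372 × 452.4 × 1 / 1000 / 2 = 84.14 kN.
n ≥ 474 / 84.14 = 5.633 → use 6 bolts.

6 bolts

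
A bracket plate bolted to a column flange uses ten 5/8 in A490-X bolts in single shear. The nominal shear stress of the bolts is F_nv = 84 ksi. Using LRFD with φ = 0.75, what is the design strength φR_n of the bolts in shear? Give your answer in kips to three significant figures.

A_b = π × 0.625² / 4 = 0.3068 in².
R_n = F_nv · A_b · n · n_s = 84 × 0.3068 × 10 × 1 = 257.7 kips.
Design strength φR_n = 0.75 × 257.7 = 193 kips.

193 kips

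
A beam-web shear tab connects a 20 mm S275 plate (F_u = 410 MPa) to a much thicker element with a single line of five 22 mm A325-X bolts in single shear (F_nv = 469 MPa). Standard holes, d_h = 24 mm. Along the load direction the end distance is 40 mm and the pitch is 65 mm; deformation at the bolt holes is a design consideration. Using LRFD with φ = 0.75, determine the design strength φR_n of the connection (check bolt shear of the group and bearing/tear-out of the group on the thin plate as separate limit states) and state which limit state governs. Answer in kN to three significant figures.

Bolt shear: A_b = π·22²/4 = 380.1 mm²; R_n = 469 × 380.1 × 5 × 1 / 1000 = 891.4 kN → 0.75 × 891.4 = 669 kN.
Bearing (1.2 l_c t F_u ≤ 2.4 d t F_u): upper limit = 2.4·22·20·410 / 1000 = 433 kN.
  Edge l_c = 40 − 24/2 = 28 → r_n = 275.5 kN; interior l_c = 65 − 24 = 41 → r_n = 403.4 kN.
  R_n,bearing = 1·275.5 + 4·403.4 = 1889 kN → 0.75 × 1889 = 1420 kN.
Bolt shear governs: 669 kN.

669 kN (bolt shear governs)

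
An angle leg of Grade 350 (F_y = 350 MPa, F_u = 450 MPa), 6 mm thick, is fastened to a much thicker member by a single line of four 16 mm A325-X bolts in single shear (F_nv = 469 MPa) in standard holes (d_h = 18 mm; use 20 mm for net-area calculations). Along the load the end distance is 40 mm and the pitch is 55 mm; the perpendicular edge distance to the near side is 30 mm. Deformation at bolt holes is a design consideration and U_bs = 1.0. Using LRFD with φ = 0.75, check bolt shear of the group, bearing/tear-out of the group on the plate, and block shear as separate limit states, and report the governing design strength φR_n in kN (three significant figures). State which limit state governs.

205 kN (block shear governs)

Bolt shear: A_b = π·16²/4 = 201.1 mm²; R_n = 469 × 201.1 × 4 × 1 / 1000 = 377.2 kN → 0.75 × 377.2 = 283 kN.
Bearing: edge l_c = 31, r_n = 100.4 kN; interior l_c = 37, r_n = 103.7 kN; R_n = 100.4 + 3·103.7 = 411.5 kN → 309 kN.
Block shear: A_gv = 1230, A_nv = 810, A_nt = 120 mm²; R_n = min(0.6F_uA_nv, 0.6F_yA_gv) + U_bs·F_u·A_nt = 272.7 kN → 205 kN.
Block shear governs: 205 kN.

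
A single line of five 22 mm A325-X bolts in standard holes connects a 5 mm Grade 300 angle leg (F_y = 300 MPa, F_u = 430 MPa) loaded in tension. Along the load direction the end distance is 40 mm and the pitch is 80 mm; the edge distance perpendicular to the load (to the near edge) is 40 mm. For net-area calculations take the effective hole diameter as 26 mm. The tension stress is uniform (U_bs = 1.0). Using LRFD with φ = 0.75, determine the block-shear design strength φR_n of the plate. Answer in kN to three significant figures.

279 kN

Shear plane L_v = 40 + 4·80 = 360 mm; A_gv = 360 × 5 = 1800 mm².
A_nv = (360 − 4.5·26) × 5 = 1215 mm².
A_nt = (40 − 0.5·26) × 5 = 135 mm².
0.6 F_u A_nv = 313.5 kN; 0.6 F_y A_gv = 324 kN → shear rupture governs the shear term.
R_n = 313.5 + 1.0 × 430 × 135 / 1000 = 371.5 kN.
Design strength φR_n = 0.75 × 371.5 = 279 kN.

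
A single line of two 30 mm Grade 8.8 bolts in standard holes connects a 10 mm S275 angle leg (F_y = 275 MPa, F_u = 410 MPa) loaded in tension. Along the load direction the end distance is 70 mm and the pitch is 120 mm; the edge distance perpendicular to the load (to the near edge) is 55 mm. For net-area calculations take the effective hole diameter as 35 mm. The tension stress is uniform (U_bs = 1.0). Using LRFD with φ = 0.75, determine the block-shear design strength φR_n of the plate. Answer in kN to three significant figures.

350 kN

Shear plane L_v = 70 + 1·120 = 190 mm; A_gv = 190 × 10 = 1900 mm².
A_nv = (190 − 1.5·35) × 10 = 1375 mm².
A_nt = (55 − 0.5·35) × 10 = 375 mm².
0.6 F_u A_nv = 338.2 kN; 0.6 F_y A_gv = 313.5 kN → shear yielding governs the shear term.
R_n = 313.5 + 1.0 × 410 × 375 / 1000 = 467.2 kN.
Design strength φR_n = 0.75 × 467.2 = 350 kN.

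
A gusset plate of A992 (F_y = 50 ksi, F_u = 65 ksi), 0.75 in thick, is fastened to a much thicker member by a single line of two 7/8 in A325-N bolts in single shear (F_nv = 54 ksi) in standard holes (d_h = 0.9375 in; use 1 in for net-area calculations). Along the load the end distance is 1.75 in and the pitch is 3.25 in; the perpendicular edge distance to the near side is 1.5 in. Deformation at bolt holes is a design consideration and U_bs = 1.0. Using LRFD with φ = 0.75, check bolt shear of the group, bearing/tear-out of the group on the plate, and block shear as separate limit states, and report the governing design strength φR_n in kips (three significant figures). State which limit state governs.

48.7 kips (bolt shear governs)

Bolt shear: A_b = π·0.875²/4 = 0.6013 in²; R_n = 54 × 0.6013 × 2 × 1 = 64.94 kips → 0.75 × 64.94 = 48.7 kips.
Bearing: edge l_c = 1.281, r_n = 74.95 kips; interior l_c = 2.312, r_n = 102.4 kips; R_n = 74.95 + 1·102.4 = 177.3 kips → 133 kips.
Block shear: A_gv = 3.75, A_nv = 2.625, A_nt = 0.75 in²; R_n = min(0.6F_uA_nv, 0.6F_yA_gv) + U_bs·F_u·A_nt = 151.1 kips → 113 kips.
Bolt shear governs: 48.7 kips.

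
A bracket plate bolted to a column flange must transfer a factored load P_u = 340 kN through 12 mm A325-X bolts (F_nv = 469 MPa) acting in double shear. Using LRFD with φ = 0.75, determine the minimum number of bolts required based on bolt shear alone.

5 bolts

A_b = π·12²/4 = 113.1 mm².
Per-bolt design strength φR_n = 0.75 × 469 × 113.1 × 2 / 1000 = 79.56 kN.
n ≥ 340 / 79.56 = 4.273 → use 5 bolts.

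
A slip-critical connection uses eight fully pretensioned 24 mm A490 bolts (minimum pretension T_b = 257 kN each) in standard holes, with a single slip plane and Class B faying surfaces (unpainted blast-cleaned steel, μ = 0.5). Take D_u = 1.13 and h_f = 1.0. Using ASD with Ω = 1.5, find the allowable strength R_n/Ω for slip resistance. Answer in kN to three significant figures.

R_n = μ · D_u · h_f · T_b · n_s · n_b = 0.5 × 1.13 × 1.0 × 257 × 1 × 8 = 1162 kN.
Allowable strength R_n/Ω = 1162 / 1.5 = 774 kN.

774 kN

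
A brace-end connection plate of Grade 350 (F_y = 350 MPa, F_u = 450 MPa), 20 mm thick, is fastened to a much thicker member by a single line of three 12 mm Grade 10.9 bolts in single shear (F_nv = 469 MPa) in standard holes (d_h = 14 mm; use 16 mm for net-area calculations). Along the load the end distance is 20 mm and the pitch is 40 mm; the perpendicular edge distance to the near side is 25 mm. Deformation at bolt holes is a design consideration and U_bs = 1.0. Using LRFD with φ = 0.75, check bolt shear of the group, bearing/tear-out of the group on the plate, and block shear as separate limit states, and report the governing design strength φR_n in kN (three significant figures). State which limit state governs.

Bolt shear: A_b = π·12²/4 = 113.1 mm²; R_n = 469 × 113.1 × 3 × 1 / 1000 = 159.1 kN → 0.75 × 159.1 = 119 kN.
Bearing: edge l_c = 13, r_n = 140.4 kN; interior l_c = 26, r_n = 259.2 kN; R_n = 140.4 + 2·259.2 = 658.8 kN → 494 kN.
Block shear: A_gv = 2000, A_nv = 1200, A_nt = 340 mm²; R_n = min(0.6F_uA_nv, 0.6F_yA_gv) + U_bs·F_u·A_nt = 477 kN → 358 kN.
Bolt shear governs: 119 kN.

119 kN (bolt shear governs)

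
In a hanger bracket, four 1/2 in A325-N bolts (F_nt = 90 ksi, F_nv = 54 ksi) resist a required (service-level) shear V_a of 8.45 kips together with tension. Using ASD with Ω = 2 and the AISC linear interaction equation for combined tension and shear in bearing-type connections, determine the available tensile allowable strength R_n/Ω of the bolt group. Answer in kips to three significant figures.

A_b = π·0.5²/4 = 0.1963 in²; f_rv = 8.45 / (4 × 0.1963) = 10.76 ksi.
F'_nt = 1.3 F_nt − (Ω F_nt / F_nv) f_rv = 1.3·90 − (2·90/54)·10.76 = 81.14 ksi, capped at F_nt → F'_nt = 81.14 ksi.
R_n = F'_nt · A_b · n = 81.14 × 0.1963 × 4 = 63.72 kips.
Allowable strength R_n/Ω = 63.72 / 2 = 31.9 kips.

31.9 kips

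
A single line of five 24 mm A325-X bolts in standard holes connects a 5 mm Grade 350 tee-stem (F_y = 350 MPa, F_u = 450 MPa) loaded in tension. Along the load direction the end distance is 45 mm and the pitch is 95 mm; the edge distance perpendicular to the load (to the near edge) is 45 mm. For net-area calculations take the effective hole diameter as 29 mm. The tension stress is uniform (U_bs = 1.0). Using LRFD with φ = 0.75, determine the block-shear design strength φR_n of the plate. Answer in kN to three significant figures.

350 kN

Shear plane L_v = 45 + 4·95 = 425 mm; A_gv = 425 × 5 = 2125 mm².
A_nv = (425 − 4.5·29) × 5 = 1472 mm².
A_nt = (45 − 0.5·29) × 5 = 152.5 mm².
0.6 F_u A_nv = 397.6 kN; 0.6 F_y A_gv = 446.2 kN → shear rupture governs the shear term.
R_n = 397.6 + 1.0 × 450 × 152.5 / 1000 = 466.2 kN.
Design strength φR_n = 0.75 × 466.2 = 350 kN.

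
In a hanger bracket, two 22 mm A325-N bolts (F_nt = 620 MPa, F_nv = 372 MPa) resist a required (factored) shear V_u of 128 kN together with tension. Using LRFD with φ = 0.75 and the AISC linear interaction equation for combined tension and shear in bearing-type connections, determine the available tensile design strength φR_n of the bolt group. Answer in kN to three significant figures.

246 kN

A_b = π·22²/4 = 380.1 mm²; f_rv = 128 × 1000 / (2 × 380.1) = 168.4 MPa.
F'_nt = 1.3 F_nt − (F_nt / φF_nv) f_rv = 1.3·620 − (620/(0.75·372))·168.4 = 431.9 MPa, capped at F_nt → F'_nt = 431.9 MPa.
R_n = F'_nt · A_b · n = 431.9 × 380.1 × 2 / 1000 = 328.3 kN.
Design strength φR_n = 0.75 × 328.3 = 246 kN.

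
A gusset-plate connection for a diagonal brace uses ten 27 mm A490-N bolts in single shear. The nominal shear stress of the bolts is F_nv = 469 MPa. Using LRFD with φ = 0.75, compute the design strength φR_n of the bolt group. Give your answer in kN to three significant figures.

2010 kN

A_b = π × 27² / 4 = 572.6 mm².
R_n = F_nv · A_b · n · n_s = 469 × 572.6 × 10 × 1 / 1000 = 2685 kN.
Design strength φR_n = 0.75 × 2685 = 2010 kN.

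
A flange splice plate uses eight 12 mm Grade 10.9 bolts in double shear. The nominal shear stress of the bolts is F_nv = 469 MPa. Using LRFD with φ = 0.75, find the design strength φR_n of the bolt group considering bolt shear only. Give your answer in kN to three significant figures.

637 kN

A_b = π × 12² / 4 = 113.1 mm².
R_n = F_nv · A_b · n · n_s = 469 × 113.1 × 8 × 2 / 1000 = 848.7 kN.
Design strength φR_n = 0.75 × 848.7 = 637 kN.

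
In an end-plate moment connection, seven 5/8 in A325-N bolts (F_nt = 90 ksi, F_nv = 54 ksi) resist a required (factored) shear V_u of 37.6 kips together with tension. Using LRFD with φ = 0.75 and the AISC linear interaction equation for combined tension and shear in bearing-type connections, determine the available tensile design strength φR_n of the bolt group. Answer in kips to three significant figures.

126 kips

A_b = π·0.625²/4 = 0.3068 in²; f_rv = 37.6 / (7 × 0.3068) = 17.51 ksi.
F'_nt = 1.3 F_nt − (F_nt / φF_nv) f_rv = 1.3·90 − (90/(0.75·54))·17.51 = 78.09 ksi, capped at F_nt → F'_nt = 78.09 ksi.
R_n = F'_nt · A_b · n = 78.09 × 0.3068 × 7 = 167.7 kips.
Design strength φR_n = 0.75 × 167.7 = 126 kips.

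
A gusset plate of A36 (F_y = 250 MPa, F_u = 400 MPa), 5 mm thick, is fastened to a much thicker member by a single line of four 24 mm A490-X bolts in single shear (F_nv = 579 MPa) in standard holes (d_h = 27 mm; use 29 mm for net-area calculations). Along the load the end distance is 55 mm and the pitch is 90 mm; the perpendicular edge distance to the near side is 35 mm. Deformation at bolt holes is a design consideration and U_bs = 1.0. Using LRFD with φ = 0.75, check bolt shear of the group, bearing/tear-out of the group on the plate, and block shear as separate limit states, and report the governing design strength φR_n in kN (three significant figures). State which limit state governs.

214 kN (block shear governs)

Bolt shear: A_b = π·24²/4 = 452.4 mm²; R_n = 579 × 452.4 × 4 × 1 / 1000 = 1048 kN → 0.75 × 1048 = 786 kN.
Bearing: edge l_c = 41.5, r_n = 99.6 kN; interior l_c = 63, r_n = 115.2 kN; R_n = 99.6 + 3·115.2 = 445.2 kN → 334 kN.
Block shear: A_gv = 1625, A_nv = 1118, A_nt = 102.5 mm²; R_n = min(0.6F_uA_nv, 0.6F_yA_gv) + U_bs·F_u·A_nt = 284.8 kN → 214 kN.
Block shear governs: 214 kN.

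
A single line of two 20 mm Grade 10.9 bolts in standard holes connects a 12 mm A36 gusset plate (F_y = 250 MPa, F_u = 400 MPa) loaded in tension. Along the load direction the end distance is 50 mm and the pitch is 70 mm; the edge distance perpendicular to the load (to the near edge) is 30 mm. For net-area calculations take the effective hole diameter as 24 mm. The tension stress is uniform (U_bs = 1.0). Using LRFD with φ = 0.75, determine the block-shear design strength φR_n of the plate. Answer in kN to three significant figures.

Shear plane L_v = 50 + 1·70 = 120 mm; A_gv = 120 × 12 = 1440 mm².
A_nv = (120 − 1.5·24) × 12 = 1008 mm².
A_nt = (30 − 0.5·24) × 12 = 216 mm².
0.6 F_u A_nv = 241.9 kN; 0.6 F_y A_gv = 216 kN → shear yielding governs the shear term.
R_n = 216 + 1.0 × 400 × 216 / 1000 = 302.4 kN.
Design strength φR_n = 0.75 × 302.4 = 227 kN.

227 kN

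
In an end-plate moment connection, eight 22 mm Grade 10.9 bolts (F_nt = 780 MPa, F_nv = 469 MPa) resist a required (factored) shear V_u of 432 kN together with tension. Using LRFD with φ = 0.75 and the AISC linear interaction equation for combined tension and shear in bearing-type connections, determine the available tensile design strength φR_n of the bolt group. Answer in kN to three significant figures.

1590 kN

A_b = π·22²/4 = 380.1 mm²; f_rv = 432 × 1000 / (8 × 380.1) = 142.1 MPa.
F'_nt = 1.3 F_nt − (F_nt / φF_nv) f_rv = 1.3·780 − (780/(0.75·469))·142.1 = 699 MPa, capped at F_nt → F'_nt = 699 MPa.
R_n = F'_nt · A_b · n = 699 × 380.1 × 8 / 1000 = 2126 kN.
Design strength φR_n = 0.75 × 2126 = 1590 kN.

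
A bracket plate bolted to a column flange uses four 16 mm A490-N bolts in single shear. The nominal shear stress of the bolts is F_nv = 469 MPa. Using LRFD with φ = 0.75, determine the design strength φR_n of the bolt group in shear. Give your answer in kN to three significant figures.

283 kN

A_b = π × 16² / 4 = 201.1 mm².
R_n = F_nv · A_b · n · n_s = 469 × 201.1 × 4 × 1 / 1000 = 377.2 kN.
Design strength φR_n = 0.75 × 377.2 = 283 kN.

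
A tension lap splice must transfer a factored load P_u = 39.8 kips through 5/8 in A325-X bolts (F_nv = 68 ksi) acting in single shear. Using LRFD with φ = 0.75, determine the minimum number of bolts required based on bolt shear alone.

3 bolts

A_b = π·0.625²/4 = 0.3068 in².
Per-bolt design strength φR_n = 0.75 × 68 × 0.3068 × 1 = 15.65 kips.
n ≥ 39.8 / 15.65 = 2.544 → use 3 bolts.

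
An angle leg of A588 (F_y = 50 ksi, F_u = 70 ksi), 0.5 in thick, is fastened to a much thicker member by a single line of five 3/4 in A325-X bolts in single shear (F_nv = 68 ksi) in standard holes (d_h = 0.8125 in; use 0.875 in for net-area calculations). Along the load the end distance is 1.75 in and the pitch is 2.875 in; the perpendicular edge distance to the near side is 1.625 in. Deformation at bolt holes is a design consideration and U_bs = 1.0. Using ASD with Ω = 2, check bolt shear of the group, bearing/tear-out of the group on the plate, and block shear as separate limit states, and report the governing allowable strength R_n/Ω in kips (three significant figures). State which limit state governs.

Bolt shear: A_b = π·0.75²/4 = 0.4418 in²; R_n = 68 × 0.4418 × 5 × 1 = 150.2 kips → 150.2 / 2 = 75.1 kips.
Bearing: edge l_c = 1.344, r_n = 56.44 kips; interior l_c = 2.062, r_n = 63 kips; R_n = 56.44 + 4·63 = 308.4 kips → 154 kips.
Block shear: A_gv = 6.625, A_nv = 4.656, A_nt = 0.5938 in²; R_n = min(0.6F_uA_nv, 0.6F_yA_gv) + U_bs·F_u·A_nt = 237.1 kips → 119 kips.
Bolt shear governs: 75.1 kips.

75.1 kips (bolt shear governs)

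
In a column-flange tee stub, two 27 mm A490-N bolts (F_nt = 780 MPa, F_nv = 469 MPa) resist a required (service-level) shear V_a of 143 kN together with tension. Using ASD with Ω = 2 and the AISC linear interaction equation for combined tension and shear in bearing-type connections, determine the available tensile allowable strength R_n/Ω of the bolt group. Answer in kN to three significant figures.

A_b = π·27²/4 = 572.6 mm²; f_rv = 143 × 1000 / (2 × 572.6) = 124.9 MPa.
F'_nt = 1.3 F_nt − (Ω F_nt / F_nv) f_rv = 1.3·780 − (2·780/469)·124.9 = 598.6 MPa, capped at F_nt → F'_nt = 598.6 MPa.
R_n = F'_nt · A_b · n = 598.6 × 572.6 × 2 / 1000 = 685.5 kN.
Allowable strength R_n/Ω = 685.5 / 2 = 343 kN.

343 kN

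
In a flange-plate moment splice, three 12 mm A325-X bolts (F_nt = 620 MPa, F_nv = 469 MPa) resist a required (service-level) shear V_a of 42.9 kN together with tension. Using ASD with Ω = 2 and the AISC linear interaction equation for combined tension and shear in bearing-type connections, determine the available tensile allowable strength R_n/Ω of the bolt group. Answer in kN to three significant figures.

A_b = π·12²/4 = 113.1 mm²; f_rv = 42.9 × 1000 / (3 × 113.1) = 126.4 MPa.
F'_nt = 1.3 F_nt − (Ω F_nt / F_nv) f_rv = 1.3·620 − (2·620/469)·126.4 = 471.7 MPa, capped at F_nt → F'_nt = 471.7 MPa.
R_n = F'_nt · A_b · n = 471.7 × 113.1 × 3 / 1000 = 160 kN.
Allowable strength R_n/Ω = 160 / 2 = 80 kN.

80 kN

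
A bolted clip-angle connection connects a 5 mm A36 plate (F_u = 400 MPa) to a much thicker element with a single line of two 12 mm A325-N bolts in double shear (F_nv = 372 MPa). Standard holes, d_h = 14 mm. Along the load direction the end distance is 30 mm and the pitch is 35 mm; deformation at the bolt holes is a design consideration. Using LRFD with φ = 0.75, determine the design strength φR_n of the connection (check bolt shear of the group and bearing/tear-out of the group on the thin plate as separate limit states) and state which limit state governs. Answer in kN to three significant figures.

Bolt shear: A_b = π·12²/4 = 113.1 mm²; R_n = 372 × 113.1 × 2 × 2 / 1000 = 168.3 kN → 0.75 × 168.3 = 126 kN.
Bearing (1.2 l_c t F_u ≤ 2.4 d t F_u): upper limit = 2.4·12·5·400 / 1000 = 57.6 kN.
  Edge l_c = 30 − 14/2 = 23 → r_n = 55.2 kN; interior l_c = 35 − 14 = 21 → r_n = 50.4 kN.
  R_n,bearing = 1·55.2 + 1·50.4 = 105.6 kN → 0.75 × 105.6 = 79.2 kN.
Bearing governs: 79.2 kN.

79.2 kN (bearing governs)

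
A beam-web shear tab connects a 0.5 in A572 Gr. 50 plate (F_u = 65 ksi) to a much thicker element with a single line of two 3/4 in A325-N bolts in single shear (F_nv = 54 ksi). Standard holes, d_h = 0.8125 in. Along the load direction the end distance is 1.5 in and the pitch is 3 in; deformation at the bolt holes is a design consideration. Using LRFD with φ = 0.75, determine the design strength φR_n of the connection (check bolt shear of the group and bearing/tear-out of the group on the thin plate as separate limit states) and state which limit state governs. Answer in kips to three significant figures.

35.8 kips (bolt shear governs)

Bolt shear: A_b = π·0.75²/4 = 0.4418 in²; R_n = 54 × 0.4418 × 2 × 1 = 47.71 kips → 0.75 × 47.71 = 35.8 kips.
Bearing (1.2 l_c t F_u ≤ 2.4 d t F_u): upper limit = 2.4·0.75·0.5·65 = 58.5 kips.
  Edge l_c = 1.5 − 0.8125/2 = 1.094 → r_n = 42.66 kips; interior l_c = 3 − 0.8125 = 2.188 → r_n = 58.5 kips.
  R_n,bearing = 1·42.66 + 1·58.5 = 101.2 kips → 0.75 × 101.2 = 75.9 kips.
Bolt shear governs: 35.8 kips.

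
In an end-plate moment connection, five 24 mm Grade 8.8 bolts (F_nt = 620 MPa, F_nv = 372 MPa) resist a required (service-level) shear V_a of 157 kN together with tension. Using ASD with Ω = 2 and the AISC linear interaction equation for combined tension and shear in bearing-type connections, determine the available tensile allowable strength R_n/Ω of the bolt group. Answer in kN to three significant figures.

A_b = π·24²/4 = 452.4 mm²; f_rv = 157 × 1000 / (5 × 452.4) = 69.41 MPa.
F'_nt = 1.3 F_nt − (Ω F_nt / F_nv) f_rv = 1.3·620 − (2·620/372)·69.41 = 574.6 MPa, capped at F_nt → F'_nt = 574.6 MPa.
R_n = F'_nt · A_b · n = 574.6 × 452.4 × 5 / 1000 = 1300 kN.
Allowable strength R_n/Ω = 1300 / 2 = 650 kN.

650 kN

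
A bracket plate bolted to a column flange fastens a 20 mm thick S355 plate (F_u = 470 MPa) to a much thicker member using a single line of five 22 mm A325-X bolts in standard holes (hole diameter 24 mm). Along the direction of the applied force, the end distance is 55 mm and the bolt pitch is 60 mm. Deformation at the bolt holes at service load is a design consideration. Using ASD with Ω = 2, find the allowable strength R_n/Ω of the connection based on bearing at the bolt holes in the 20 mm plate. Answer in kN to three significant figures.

1050 kN

Per bolt r_n = 1.2 l_c t F_u ≤ 2.4 d t F_u; upper limit = 2.4 × 22 × 20 × 470 / 1000 = 496.3 kN.
Edge bolt: l_c = 55 − 24/2 = 43 mm → 1.2 × 43 × 20 × 470 / 1000 = 485 → r_n = 485 kN.
Interior bolts: l_c = 60 − 24 = 36 mm → 1.2 × 36 × 20 × 470 / 1000 = 406.1 → r_n = 406.1 kN.
R_n = 1 × 485 + 4 × 406.1 = 2109 kN.
Allowable strength R_n/Ω = 2109 / 2 = 1050 kN.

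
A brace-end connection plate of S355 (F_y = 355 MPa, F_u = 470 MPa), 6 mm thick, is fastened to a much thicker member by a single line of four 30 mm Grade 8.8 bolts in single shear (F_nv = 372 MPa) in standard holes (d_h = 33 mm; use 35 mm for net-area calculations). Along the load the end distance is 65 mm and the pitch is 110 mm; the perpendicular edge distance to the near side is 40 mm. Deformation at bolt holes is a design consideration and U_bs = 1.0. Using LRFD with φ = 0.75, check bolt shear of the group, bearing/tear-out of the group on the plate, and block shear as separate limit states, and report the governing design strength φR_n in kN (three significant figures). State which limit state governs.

393 kN (block shear governs)

Bolt shear: A_b = π·30²/4 = 706.9 mm²; R_n = 372 × 706.9 × 4 × 1 / 1000 = 1052 kN → 0.75 × 1052 = 789 kN.
Bearing: edge l_c = 48.5, r_n = 164.1 kN; interior l_c = 77, r_n = 203 kN; R_n = 164.1 + 3·203 = 773.2 kN → 580 kN.
Block shear: A_gv = 2370, A_nv = 1635, A_nt = 135 mm²; R_n = min(0.6F_uA_nv, 0.6F_yA_gv) + U_bs·F_u·A_nt = 524.5 kN → 393 kN.
Block shear governs: 393 kN.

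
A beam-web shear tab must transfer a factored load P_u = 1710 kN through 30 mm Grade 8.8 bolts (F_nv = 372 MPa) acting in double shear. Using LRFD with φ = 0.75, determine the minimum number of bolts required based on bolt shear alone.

5 bolts

A_b = π·30²/4 = 706.9 mm².
Per-bolt design strength φR_n = 0.75 × 372 × 706.9 × 2 / 1000 = 394.4 kN.
n ≥ 1710 / 394.4 = 4.335 → use 5 bolts.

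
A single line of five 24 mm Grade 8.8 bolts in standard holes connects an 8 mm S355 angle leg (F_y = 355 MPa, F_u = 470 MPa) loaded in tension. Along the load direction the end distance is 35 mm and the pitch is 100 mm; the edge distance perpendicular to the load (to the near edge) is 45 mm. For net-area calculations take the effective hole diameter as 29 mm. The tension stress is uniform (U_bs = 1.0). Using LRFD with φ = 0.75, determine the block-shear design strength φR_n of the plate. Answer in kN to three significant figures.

Shear plane L_v = 35 + 4·100 = 435 mm; A_gv = 435 × 8 = 3480 mm².
A_nv = (435 − 4.5·29) × 8 = 2436 mm².
A_nt = (45 − 0.5·29) × 8 = 244 mm².
0.6 F_u A_nv = 687 kN; 0.6 F_y A_gv = 741.2 kN → shear rupture governs the shear term.
R_n = 687 + 1.0 × 470 × 244 / 1000 = 801.6 kN.
Design strength φR_n = 0.75 × 801.6 = 601 kN.

601 kN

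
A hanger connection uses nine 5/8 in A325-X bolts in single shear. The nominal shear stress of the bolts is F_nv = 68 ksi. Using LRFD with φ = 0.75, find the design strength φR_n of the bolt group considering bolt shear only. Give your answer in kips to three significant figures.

141 kips

A_b = π × 0.625² / 4 = 0.3068 in².
R_n = F_nv · A_b · n · n_s = 68 × 0.3068 × 9 × 1 = 187.8 kips.
Design strength φR_n = 0.75 × 187.8 = 141 kips.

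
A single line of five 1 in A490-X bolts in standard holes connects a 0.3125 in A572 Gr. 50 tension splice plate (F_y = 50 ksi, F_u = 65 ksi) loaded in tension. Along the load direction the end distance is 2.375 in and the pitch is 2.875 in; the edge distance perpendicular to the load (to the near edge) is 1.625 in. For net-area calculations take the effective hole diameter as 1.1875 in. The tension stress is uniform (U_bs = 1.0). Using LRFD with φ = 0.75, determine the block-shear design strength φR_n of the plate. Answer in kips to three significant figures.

93.7 kips

Shear plane L_v = 2.375 + 4·2.875 = 13.88 in; A_gv = 13.88 × 0.3125 = 4.336 in².
A_nv = (13.88 − 4.5·1.1875) × 0.3125 = 2.666 in².
A_nt = (1.625 − 0.5·1.1875) × 0.3125 = 0.3223 in².
0.6 F_u A_nv = 104 kips; 0.6 F_y A_gv = 130.1 kips → shear rupture governs the shear term.
R_n = 104 + 1.0 × 65 × 0.3223 = 124.9 kips.
Design strength φR_n = 0.75 × 124.9 = 93.7 kips.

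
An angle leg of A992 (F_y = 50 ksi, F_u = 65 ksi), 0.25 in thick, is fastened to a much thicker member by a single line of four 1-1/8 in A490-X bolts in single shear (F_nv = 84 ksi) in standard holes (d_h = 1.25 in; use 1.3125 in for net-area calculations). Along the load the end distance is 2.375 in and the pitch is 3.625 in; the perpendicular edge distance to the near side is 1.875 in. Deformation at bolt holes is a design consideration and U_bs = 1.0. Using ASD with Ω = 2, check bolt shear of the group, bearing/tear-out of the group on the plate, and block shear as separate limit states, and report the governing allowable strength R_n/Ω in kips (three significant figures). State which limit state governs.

Bolt shear: A_b = π·1.125²/4 = 0.994 in²; R_n = 84 × 0.994 × 4 × 1 = 334 kips → 334 / 2 = 167 kips.
Bearing: edge l_c = 1.75, r_n = 34.12 kips; interior l_c = 2.375, r_n = 43.87 kips; R_n = 34.12 + 3·43.87 = 165.7 kips → 82.9 kips.
Block shear: A_gv = 3.312, A_nv = 2.164, A_nt = 0.3047 in²; R_n = min(0.6F_uA_nv, 0.6F_yA_gv) + U_bs·F_u·A_nt = 104.2 kips → 52.1 kips.
Block shear governs: 52.1 kips.

52.1 kips (block shear governs)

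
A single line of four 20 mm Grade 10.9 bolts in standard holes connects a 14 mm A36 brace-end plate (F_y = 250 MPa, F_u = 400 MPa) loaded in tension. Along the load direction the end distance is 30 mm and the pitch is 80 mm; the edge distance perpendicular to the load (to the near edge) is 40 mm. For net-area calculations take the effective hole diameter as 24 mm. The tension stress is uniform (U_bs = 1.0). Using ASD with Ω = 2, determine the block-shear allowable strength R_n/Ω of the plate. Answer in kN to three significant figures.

362 kN

Shear plane L_v = 30 + 3·80 = 270 mm; A_gv = 270 × 14 = 3780 mm².
A_nv = (270 − 3.5·24) × 14 = 2604 mm².
A_nt = (40 − 0.5·24) × 14 = 392 mm².
0.6 F_u A_nv = 625 kN; 0.6 F_y A_gv = 567 kN → shear yielding governs the shear term.
R_n = 567 + 1.0 × 400 × 392 / 1000 = 723.8 kN.
Allowable strength R_n/Ω = 723.8 / 2 = 362 kN.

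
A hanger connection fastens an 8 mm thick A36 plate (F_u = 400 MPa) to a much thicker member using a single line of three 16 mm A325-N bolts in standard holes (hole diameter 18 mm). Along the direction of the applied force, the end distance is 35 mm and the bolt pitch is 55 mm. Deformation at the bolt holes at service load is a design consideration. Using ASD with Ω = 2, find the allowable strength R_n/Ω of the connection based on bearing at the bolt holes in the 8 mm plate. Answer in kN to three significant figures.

173 kN

Per bolt r_n = 1.2 l_c t F_u ≤ 2.4 d t F_u; upper limit = 2.4 × 16 × 8 × 400 / 1000 = 122.9 kN.
Edge bolt: l_c = 35 − 18/2 = 26 mm → 1.2 × 26 × 8 × 400 / 1000 = 99.84 → r_n = 99.84 kN.
Interior bolts: l_c = 55 − 18 = 37 mm → 1.2 × 37 × 8 × 400 / 1000 = 142.1 → r_n = 122.9 kN.
R_n = 1 × 99.84 + 2 × 122.9 = 345.6 kN.
Allowable strength R_n/Ω = 345.6 / 2 = 173 kN.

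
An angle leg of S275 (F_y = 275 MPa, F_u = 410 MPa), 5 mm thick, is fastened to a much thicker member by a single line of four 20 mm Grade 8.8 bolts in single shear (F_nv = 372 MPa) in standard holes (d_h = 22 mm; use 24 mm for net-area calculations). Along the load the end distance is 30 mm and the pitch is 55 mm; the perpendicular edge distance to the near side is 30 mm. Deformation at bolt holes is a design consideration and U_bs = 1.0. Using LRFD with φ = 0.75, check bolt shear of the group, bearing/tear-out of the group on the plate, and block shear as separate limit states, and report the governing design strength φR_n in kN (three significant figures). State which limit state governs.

Bolt shear: A_b = π·20²/4 = 314.2 mm²; R_n = 372 × 314.2 × 4 × 1 / 1000 = 467.5 kN → 0.75 × 467.5 = 351 kN.
Bearing: edge l_c = 19, r_n = 46.74 kN; interior l_c = 33, r_n = 81.18 kN; R_n = 46.74 + 3·81.18 = 290.3 kN → 218 kN.
Block shear: A_gv = 975, A_nv = 555, A_nt = 90 mm²; R_n = min(0.6F_uA_nv, 0.6F_yA_gv) + U_bs·F_u·A_nt = 173.4 kN → 130 kN.
Block shear governs: 130 kN.

130 kN (block shear governs)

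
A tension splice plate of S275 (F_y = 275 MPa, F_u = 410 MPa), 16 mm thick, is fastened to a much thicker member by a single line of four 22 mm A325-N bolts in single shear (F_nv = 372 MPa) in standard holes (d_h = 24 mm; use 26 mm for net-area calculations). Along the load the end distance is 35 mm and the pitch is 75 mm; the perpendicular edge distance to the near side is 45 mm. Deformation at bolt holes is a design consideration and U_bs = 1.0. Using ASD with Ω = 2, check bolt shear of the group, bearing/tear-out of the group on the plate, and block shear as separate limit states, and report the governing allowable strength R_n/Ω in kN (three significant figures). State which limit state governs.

283 kN (bolt shear governs)

Bolt shear: A_b = π·22²/4 = 380.1 mm²; R_n = 372 × 380.1 × 4 × 1 / 1000 = 565.6 kN → 565.6 / 2 = 283 kN.
Bearing: edge l_c = 23, r_n = 181.1 kN; interior l_c = 51, r_n = 346.4 kN; R_n = 181.1 + 3·346.4 = 1220 kN → 610 kN.
Block shear: A_gv = 4160, A_nv = 2704, A_nt = 512 mm²; R_n = min(0.6F_uA_nv, 0.6F_yA_gv) + U_bs·F_u·A_nt = 875.1 kN → 438 kN.
Bolt shear governs: 283 kN.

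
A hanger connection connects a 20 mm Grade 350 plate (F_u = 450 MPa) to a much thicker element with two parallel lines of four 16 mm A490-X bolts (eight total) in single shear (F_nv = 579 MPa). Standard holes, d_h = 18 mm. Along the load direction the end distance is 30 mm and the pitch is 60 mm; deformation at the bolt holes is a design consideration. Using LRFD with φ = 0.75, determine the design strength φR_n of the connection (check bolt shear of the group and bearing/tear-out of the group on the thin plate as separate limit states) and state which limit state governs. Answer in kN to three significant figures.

Bolt shear: A_b = π·16²/4 = 201.1 mm²; R_n = 579 × 201.1 × 8 × 1 / 1000 = 931.3 kN → 0.75 × 931.3 = 698 kN.
Bearing (1.2 l_c t F_u ≤ 2.4 d t F_u): upper limit = 2.4·16·20·450 / 1000 = 345.6 kN.
  Edge l_c = 30 − 18/2 = 21 → r_n = 226.8 kN; interior l_c = 60 − 18 = 42 → r_n = 345.6 kN.
  R_n,bearing = 2·226.8 + 6·345.6 = 2527 kN → 0.75 × 2527 = 1900 kN.
Bolt shear governs: 698 kN.

698 kN (bolt shear governs)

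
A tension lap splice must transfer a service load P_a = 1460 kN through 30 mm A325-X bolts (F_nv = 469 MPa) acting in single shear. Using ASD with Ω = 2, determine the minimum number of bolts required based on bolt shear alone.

9 bolts

A_b = π·30²/4 = 706.9 mm².
Per-bolt allowable strength R_n/Ω = 469 × 706.9 × 1 / 1000 / 2 = 165.8 kN.
n ≥ 1460 / 165.8 = 8.808 → use 9 bolts.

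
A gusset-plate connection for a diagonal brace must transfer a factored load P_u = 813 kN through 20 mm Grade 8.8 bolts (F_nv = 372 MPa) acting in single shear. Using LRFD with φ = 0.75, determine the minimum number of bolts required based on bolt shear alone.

10 bolts

A_b = π·20²/4 = 314.2 mm².
Per-bolt design strength φR_n = 0.75 × 372 × 314.2 × 1 / 1000 = 87.65 kN.
n ≥ 813 / 87.65 = 9.275 → use 10 bolts.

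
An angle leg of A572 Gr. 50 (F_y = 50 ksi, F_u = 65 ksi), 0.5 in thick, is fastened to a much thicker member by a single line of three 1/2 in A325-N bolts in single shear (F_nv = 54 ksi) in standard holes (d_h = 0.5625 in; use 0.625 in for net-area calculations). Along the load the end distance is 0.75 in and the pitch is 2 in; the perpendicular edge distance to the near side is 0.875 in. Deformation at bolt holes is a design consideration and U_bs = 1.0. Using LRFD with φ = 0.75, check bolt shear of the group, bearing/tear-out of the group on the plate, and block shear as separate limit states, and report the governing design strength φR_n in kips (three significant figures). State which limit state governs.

23.9 kips (bolt shear governs)

Bolt shear: A_b = π·0.5²/4 = 0.1963 in²; R_n = 54 × 0.1963 × 3 × 1 = 31.81 kips → 0.75 × 31.81 = 23.9 kips.
Bearing: edge l_c = 0.4688, r_n = 18.28 kips; interior l_c = 1.438, r_n = 39 kips; R_n = 18.28 + 2·39 = 96.28 kips → 72.2 kips.
Block shear: A_gv = 2.375, A_nv = 1.594, A_nt = 0.2812 in²; R_n = min(0.6F_uA_nv, 0.6F_yA_gv) + U_bs·F_u·A_nt = 80.44 kips → 60.3 kips.
Bolt shear governs: 23.9 kips.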